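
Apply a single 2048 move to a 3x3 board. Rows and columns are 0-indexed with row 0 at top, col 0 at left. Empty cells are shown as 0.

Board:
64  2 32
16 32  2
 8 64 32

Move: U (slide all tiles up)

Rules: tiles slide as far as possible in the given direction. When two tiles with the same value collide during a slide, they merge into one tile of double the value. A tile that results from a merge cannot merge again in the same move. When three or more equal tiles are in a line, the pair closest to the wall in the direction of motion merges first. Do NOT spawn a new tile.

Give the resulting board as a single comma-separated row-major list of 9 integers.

Answer: 64, 2, 32, 16, 32, 2, 8, 64, 32

Derivation:
Slide up:
col 0: [64, 16, 8] -> [64, 16, 8]
col 1: [2, 32, 64] -> [2, 32, 64]
col 2: [32, 2, 32] -> [32, 2, 32]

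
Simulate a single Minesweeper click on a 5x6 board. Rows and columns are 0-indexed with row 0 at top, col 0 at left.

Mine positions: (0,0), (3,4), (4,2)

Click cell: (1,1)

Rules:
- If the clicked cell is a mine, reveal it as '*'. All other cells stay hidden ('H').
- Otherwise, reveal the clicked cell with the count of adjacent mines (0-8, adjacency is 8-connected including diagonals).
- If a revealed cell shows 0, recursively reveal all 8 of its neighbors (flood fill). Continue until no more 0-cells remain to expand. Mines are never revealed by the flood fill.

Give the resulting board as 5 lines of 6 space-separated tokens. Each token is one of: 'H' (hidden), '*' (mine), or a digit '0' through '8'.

H H H H H H
H 1 H H H H
H H H H H H
H H H H H H
H H H H H H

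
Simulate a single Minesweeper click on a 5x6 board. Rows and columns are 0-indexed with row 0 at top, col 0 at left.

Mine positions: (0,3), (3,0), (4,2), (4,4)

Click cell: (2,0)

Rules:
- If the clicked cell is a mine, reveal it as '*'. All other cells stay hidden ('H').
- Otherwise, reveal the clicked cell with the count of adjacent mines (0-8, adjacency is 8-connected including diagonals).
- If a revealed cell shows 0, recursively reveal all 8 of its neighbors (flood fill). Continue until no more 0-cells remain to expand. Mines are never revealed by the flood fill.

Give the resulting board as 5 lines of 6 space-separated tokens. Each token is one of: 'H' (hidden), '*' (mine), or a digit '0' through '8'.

H H H H H H
H H H H H H
1 H H H H H
H H H H H H
H H H H H H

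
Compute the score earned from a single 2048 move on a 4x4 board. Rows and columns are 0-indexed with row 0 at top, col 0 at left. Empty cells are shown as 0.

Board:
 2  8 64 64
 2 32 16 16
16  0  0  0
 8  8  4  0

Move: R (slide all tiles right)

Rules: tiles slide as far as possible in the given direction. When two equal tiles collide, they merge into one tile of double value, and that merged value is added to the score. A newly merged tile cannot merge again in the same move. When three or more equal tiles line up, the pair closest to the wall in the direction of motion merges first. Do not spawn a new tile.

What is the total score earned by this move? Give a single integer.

Slide right:
row 0: [2, 8, 64, 64] -> [0, 2, 8, 128]  score +128 (running 128)
row 1: [2, 32, 16, 16] -> [0, 2, 32, 32]  score +32 (running 160)
row 2: [16, 0, 0, 0] -> [0, 0, 0, 16]  score +0 (running 160)
row 3: [8, 8, 4, 0] -> [0, 0, 16, 4]  score +16 (running 176)
Board after move:
  0   2   8 128
  0   2  32  32
  0   0   0  16
  0   0  16   4

Answer: 176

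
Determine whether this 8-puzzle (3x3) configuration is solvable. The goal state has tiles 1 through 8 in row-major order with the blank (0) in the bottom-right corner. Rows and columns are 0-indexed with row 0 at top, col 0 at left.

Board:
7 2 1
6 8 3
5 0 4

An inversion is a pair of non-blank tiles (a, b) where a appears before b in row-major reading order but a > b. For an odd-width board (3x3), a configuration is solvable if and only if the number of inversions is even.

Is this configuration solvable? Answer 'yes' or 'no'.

Inversions (pairs i<j in row-major order where tile[i] > tile[j] > 0): 14
14 is even, so the puzzle is solvable.

Answer: yes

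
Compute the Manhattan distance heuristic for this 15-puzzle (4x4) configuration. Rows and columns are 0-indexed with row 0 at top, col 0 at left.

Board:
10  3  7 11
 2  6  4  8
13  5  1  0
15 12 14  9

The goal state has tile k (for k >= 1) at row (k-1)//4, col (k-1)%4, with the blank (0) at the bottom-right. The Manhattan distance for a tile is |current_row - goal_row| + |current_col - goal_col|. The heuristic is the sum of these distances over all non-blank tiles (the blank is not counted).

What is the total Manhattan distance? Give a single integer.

Tile 10: at (0,0), goal (2,1), distance |0-2|+|0-1| = 3
Tile 3: at (0,1), goal (0,2), distance |0-0|+|1-2| = 1
Tile 7: at (0,2), goal (1,2), distance |0-1|+|2-2| = 1
Tile 11: at (0,3), goal (2,2), distance |0-2|+|3-2| = 3
Tile 2: at (1,0), goal (0,1), distance |1-0|+|0-1| = 2
Tile 6: at (1,1), goal (1,1), distance |1-1|+|1-1| = 0
Tile 4: at (1,2), goal (0,3), distance |1-0|+|2-3| = 2
Tile 8: at (1,3), goal (1,3), distance |1-1|+|3-3| = 0
Tile 13: at (2,0), goal (3,0), distance |2-3|+|0-0| = 1
Tile 5: at (2,1), goal (1,0), distance |2-1|+|1-0| = 2
Tile 1: at (2,2), goal (0,0), distance |2-0|+|2-0| = 4
Tile 15: at (3,0), goal (3,2), distance |3-3|+|0-2| = 2
Tile 12: at (3,1), goal (2,3), distance |3-2|+|1-3| = 3
Tile 14: at (3,2), goal (3,1), distance |3-3|+|2-1| = 1
Tile 9: at (3,3), goal (2,0), distance |3-2|+|3-0| = 4
Sum: 3 + 1 + 1 + 3 + 2 + 0 + 2 + 0 + 1 + 2 + 4 + 2 + 3 + 1 + 4 = 29

Answer: 29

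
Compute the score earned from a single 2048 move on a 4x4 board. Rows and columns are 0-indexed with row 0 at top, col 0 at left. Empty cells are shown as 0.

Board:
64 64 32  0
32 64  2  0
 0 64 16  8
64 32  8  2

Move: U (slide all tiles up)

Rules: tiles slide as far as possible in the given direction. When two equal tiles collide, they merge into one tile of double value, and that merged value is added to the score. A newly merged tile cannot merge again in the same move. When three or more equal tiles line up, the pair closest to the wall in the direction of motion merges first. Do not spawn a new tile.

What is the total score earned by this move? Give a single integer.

Slide up:
col 0: [64, 32, 0, 64] -> [64, 32, 64, 0]  score +0 (running 0)
col 1: [64, 64, 64, 32] -> [128, 64, 32, 0]  score +128 (running 128)
col 2: [32, 2, 16, 8] -> [32, 2, 16, 8]  score +0 (running 128)
col 3: [0, 0, 8, 2] -> [8, 2, 0, 0]  score +0 (running 128)
Board after move:
 64 128  32   8
 32  64   2   2
 64  32  16   0
  0   0   8   0

Answer: 128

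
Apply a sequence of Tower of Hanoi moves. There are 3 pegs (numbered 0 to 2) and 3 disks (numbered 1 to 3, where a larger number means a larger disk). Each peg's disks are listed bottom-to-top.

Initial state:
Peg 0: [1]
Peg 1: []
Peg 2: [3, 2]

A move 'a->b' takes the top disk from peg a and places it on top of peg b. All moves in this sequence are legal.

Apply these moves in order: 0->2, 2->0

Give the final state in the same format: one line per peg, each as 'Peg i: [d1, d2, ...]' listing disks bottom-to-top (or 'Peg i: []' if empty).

Answer: Peg 0: [1]
Peg 1: []
Peg 2: [3, 2]

Derivation:
After move 1 (0->2):
Peg 0: []
Peg 1: []
Peg 2: [3, 2, 1]

After move 2 (2->0):
Peg 0: [1]
Peg 1: []
Peg 2: [3, 2]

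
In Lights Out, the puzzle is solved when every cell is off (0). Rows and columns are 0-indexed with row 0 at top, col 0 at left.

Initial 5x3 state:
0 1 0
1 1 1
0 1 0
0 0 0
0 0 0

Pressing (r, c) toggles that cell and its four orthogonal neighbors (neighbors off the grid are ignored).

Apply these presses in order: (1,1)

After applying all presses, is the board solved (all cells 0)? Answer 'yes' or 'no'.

After press 1 at (1,1):
0 0 0
0 0 0
0 0 0
0 0 0
0 0 0

Lights still on: 0

Answer: yes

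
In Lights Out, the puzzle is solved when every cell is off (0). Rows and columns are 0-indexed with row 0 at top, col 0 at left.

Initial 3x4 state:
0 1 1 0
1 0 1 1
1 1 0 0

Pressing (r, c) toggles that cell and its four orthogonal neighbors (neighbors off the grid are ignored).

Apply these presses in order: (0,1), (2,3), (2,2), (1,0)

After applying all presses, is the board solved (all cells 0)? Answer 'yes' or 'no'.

After press 1 at (0,1):
1 0 0 0
1 1 1 1
1 1 0 0

After press 2 at (2,3):
1 0 0 0
1 1 1 0
1 1 1 1

After press 3 at (2,2):
1 0 0 0
1 1 0 0
1 0 0 0

After press 4 at (1,0):
0 0 0 0
0 0 0 0
0 0 0 0

Lights still on: 0

Answer: yes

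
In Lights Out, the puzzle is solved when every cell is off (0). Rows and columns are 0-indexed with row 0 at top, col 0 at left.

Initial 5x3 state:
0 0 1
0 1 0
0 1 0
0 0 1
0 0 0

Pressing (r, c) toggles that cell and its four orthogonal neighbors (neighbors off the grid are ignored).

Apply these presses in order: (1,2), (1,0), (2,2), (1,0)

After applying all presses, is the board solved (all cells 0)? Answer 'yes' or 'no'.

Answer: yes

Derivation:
After press 1 at (1,2):
0 0 0
0 0 1
0 1 1
0 0 1
0 0 0

After press 2 at (1,0):
1 0 0
1 1 1
1 1 1
0 0 1
0 0 0

After press 3 at (2,2):
1 0 0
1 1 0
1 0 0
0 0 0
0 0 0

After press 4 at (1,0):
0 0 0
0 0 0
0 0 0
0 0 0
0 0 0

Lights still on: 0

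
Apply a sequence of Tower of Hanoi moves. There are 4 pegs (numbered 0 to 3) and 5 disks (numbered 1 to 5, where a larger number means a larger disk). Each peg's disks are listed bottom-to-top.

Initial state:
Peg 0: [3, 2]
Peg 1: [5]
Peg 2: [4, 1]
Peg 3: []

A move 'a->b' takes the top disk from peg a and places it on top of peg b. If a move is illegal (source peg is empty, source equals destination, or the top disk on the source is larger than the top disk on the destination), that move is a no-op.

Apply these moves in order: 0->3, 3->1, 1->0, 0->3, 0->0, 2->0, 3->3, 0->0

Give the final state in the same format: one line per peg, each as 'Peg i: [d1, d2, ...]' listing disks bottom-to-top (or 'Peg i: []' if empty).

Answer: Peg 0: [3, 1]
Peg 1: [5]
Peg 2: [4]
Peg 3: [2]

Derivation:
After move 1 (0->3):
Peg 0: [3]
Peg 1: [5]
Peg 2: [4, 1]
Peg 3: [2]

After move 2 (3->1):
Peg 0: [3]
Peg 1: [5, 2]
Peg 2: [4, 1]
Peg 3: []

After move 3 (1->0):
Peg 0: [3, 2]
Peg 1: [5]
Peg 2: [4, 1]
Peg 3: []

After move 4 (0->3):
Peg 0: [3]
Peg 1: [5]
Peg 2: [4, 1]
Peg 3: [2]

After move 5 (0->0):
Peg 0: [3]
Peg 1: [5]
Peg 2: [4, 1]
Peg 3: [2]

After move 6 (2->0):
Peg 0: [3, 1]
Peg 1: [5]
Peg 2: [4]
Peg 3: [2]

After move 7 (3->3):
Peg 0: [3, 1]
Peg 1: [5]
Peg 2: [4]
Peg 3: [2]

After move 8 (0->0):
Peg 0: [3, 1]
Peg 1: [5]
Peg 2: [4]
Peg 3: [2]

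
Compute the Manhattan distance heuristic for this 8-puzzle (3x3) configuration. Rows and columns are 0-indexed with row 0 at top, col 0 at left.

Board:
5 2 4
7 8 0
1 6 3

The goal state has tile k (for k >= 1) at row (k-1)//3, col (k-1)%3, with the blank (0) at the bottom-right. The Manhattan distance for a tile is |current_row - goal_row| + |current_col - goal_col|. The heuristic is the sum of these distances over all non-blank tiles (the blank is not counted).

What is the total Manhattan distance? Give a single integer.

Tile 5: at (0,0), goal (1,1), distance |0-1|+|0-1| = 2
Tile 2: at (0,1), goal (0,1), distance |0-0|+|1-1| = 0
Tile 4: at (0,2), goal (1,0), distance |0-1|+|2-0| = 3
Tile 7: at (1,0), goal (2,0), distance |1-2|+|0-0| = 1
Tile 8: at (1,1), goal (2,1), distance |1-2|+|1-1| = 1
Tile 1: at (2,0), goal (0,0), distance |2-0|+|0-0| = 2
Tile 6: at (2,1), goal (1,2), distance |2-1|+|1-2| = 2
Tile 3: at (2,2), goal (0,2), distance |2-0|+|2-2| = 2
Sum: 2 + 0 + 3 + 1 + 1 + 2 + 2 + 2 = 13

Answer: 13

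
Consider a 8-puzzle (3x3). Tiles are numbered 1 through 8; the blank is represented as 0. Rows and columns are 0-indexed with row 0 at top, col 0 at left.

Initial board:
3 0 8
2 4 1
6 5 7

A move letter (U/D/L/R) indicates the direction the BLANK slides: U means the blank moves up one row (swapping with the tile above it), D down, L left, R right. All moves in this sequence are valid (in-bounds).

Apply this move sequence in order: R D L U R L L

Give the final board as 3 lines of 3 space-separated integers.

After move 1 (R):
3 8 0
2 4 1
6 5 7

After move 2 (D):
3 8 1
2 4 0
6 5 7

After move 3 (L):
3 8 1
2 0 4
6 5 7

After move 4 (U):
3 0 1
2 8 4
6 5 7

After move 5 (R):
3 1 0
2 8 4
6 5 7

After move 6 (L):
3 0 1
2 8 4
6 5 7

After move 7 (L):
0 3 1
2 8 4
6 5 7

Answer: 0 3 1
2 8 4
6 5 7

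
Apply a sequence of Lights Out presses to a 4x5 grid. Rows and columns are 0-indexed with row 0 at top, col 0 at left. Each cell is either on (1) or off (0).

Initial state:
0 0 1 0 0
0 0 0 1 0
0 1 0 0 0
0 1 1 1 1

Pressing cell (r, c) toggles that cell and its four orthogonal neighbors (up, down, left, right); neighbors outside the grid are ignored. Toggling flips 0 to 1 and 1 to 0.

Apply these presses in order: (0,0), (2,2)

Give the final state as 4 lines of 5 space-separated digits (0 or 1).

Answer: 1 1 1 0 0
1 0 1 1 0
0 0 1 1 0
0 1 0 1 1

Derivation:
After press 1 at (0,0):
1 1 1 0 0
1 0 0 1 0
0 1 0 0 0
0 1 1 1 1

After press 2 at (2,2):
1 1 1 0 0
1 0 1 1 0
0 0 1 1 0
0 1 0 1 1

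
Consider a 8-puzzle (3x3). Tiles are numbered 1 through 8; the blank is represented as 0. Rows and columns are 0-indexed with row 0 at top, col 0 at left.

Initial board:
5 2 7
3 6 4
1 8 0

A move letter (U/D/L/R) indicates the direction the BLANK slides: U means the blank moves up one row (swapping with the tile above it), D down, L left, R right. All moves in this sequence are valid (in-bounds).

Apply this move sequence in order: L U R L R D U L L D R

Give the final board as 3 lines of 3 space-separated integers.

Answer: 5 2 7
1 3 4
6 0 8

Derivation:
After move 1 (L):
5 2 7
3 6 4
1 0 8

After move 2 (U):
5 2 7
3 0 4
1 6 8

After move 3 (R):
5 2 7
3 4 0
1 6 8

After move 4 (L):
5 2 7
3 0 4
1 6 8

After move 5 (R):
5 2 7
3 4 0
1 6 8

After move 6 (D):
5 2 7
3 4 8
1 6 0

After move 7 (U):
5 2 7
3 4 0
1 6 8

After move 8 (L):
5 2 7
3 0 4
1 6 8

After move 9 (L):
5 2 7
0 3 4
1 6 8

After move 10 (D):
5 2 7
1 3 4
0 6 8

After move 11 (R):
5 2 7
1 3 4
6 0 8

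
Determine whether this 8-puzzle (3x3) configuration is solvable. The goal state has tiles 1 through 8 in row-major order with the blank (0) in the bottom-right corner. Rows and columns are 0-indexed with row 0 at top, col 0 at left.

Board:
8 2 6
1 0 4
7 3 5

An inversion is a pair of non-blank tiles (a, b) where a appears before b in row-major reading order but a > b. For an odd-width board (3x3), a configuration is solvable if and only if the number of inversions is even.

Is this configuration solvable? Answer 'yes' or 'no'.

Answer: no

Derivation:
Inversions (pairs i<j in row-major order where tile[i] > tile[j] > 0): 15
15 is odd, so the puzzle is not solvable.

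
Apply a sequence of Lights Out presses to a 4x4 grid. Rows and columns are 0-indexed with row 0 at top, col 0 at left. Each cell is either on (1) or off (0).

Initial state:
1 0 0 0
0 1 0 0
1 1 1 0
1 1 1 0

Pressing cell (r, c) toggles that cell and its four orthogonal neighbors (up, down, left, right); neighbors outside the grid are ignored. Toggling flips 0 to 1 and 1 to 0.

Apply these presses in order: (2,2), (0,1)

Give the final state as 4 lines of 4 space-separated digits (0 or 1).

Answer: 0 1 1 0
0 0 1 0
1 0 0 1
1 1 0 0

Derivation:
After press 1 at (2,2):
1 0 0 0
0 1 1 0
1 0 0 1
1 1 0 0

After press 2 at (0,1):
0 1 1 0
0 0 1 0
1 0 0 1
1 1 0 0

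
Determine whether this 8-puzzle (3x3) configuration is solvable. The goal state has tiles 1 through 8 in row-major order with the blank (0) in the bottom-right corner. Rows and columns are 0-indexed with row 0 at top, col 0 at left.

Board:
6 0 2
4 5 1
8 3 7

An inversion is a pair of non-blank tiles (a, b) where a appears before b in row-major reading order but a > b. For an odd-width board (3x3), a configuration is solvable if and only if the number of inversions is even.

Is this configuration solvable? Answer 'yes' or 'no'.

Answer: yes

Derivation:
Inversions (pairs i<j in row-major order where tile[i] > tile[j] > 0): 12
12 is even, so the puzzle is solvable.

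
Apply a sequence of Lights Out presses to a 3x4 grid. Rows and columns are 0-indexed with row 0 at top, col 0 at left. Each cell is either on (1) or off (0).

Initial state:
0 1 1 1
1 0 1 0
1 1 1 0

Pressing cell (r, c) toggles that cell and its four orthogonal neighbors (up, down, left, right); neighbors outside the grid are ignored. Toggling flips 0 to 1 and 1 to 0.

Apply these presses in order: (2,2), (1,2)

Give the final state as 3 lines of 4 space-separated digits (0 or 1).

Answer: 0 1 0 1
1 1 1 1
1 0 1 1

Derivation:
After press 1 at (2,2):
0 1 1 1
1 0 0 0
1 0 0 1

After press 2 at (1,2):
0 1 0 1
1 1 1 1
1 0 1 1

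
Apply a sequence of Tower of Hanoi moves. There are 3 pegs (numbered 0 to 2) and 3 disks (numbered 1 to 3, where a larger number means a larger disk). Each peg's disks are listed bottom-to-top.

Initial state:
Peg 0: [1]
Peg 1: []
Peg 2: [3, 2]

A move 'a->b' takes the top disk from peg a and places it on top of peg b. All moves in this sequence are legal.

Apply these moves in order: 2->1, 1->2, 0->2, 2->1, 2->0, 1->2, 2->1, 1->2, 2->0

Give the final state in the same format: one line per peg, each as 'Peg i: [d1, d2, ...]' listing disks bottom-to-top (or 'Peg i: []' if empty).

Answer: Peg 0: [2, 1]
Peg 1: []
Peg 2: [3]

Derivation:
After move 1 (2->1):
Peg 0: [1]
Peg 1: [2]
Peg 2: [3]

After move 2 (1->2):
Peg 0: [1]
Peg 1: []
Peg 2: [3, 2]

After move 3 (0->2):
Peg 0: []
Peg 1: []
Peg 2: [3, 2, 1]

After move 4 (2->1):
Peg 0: []
Peg 1: [1]
Peg 2: [3, 2]

After move 5 (2->0):
Peg 0: [2]
Peg 1: [1]
Peg 2: [3]

After move 6 (1->2):
Peg 0: [2]
Peg 1: []
Peg 2: [3, 1]

After move 7 (2->1):
Peg 0: [2]
Peg 1: [1]
Peg 2: [3]

After move 8 (1->2):
Peg 0: [2]
Peg 1: []
Peg 2: [3, 1]

After move 9 (2->0):
Peg 0: [2, 1]
Peg 1: []
Peg 2: [3]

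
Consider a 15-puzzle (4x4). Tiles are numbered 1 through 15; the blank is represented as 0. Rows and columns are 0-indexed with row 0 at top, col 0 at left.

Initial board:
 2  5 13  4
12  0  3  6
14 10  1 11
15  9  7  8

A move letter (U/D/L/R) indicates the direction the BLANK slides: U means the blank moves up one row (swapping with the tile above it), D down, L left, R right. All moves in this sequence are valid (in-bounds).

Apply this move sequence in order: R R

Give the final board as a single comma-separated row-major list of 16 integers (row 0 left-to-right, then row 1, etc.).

Answer: 2, 5, 13, 4, 12, 3, 6, 0, 14, 10, 1, 11, 15, 9, 7, 8

Derivation:
After move 1 (R):
 2  5 13  4
12  3  0  6
14 10  1 11
15  9  7  8

After move 2 (R):
 2  5 13  4
12  3  6  0
14 10  1 11
15  9  7  8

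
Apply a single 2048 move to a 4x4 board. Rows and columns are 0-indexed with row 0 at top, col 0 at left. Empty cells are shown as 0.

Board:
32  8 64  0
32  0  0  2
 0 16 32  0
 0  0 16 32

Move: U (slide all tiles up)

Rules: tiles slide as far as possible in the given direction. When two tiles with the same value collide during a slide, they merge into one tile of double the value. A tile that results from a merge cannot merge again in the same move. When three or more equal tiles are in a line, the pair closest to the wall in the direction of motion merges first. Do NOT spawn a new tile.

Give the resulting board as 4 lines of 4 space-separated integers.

Slide up:
col 0: [32, 32, 0, 0] -> [64, 0, 0, 0]
col 1: [8, 0, 16, 0] -> [8, 16, 0, 0]
col 2: [64, 0, 32, 16] -> [64, 32, 16, 0]
col 3: [0, 2, 0, 32] -> [2, 32, 0, 0]

Answer: 64  8 64  2
 0 16 32 32
 0  0 16  0
 0  0  0  0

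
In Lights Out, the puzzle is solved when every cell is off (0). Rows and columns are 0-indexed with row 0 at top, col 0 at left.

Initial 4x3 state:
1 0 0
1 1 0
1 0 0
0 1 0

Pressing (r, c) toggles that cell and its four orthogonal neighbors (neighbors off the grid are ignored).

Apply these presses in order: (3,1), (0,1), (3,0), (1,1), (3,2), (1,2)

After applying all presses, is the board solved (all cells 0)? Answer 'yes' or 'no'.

Answer: yes

Derivation:
After press 1 at (3,1):
1 0 0
1 1 0
1 1 0
1 0 1

After press 2 at (0,1):
0 1 1
1 0 0
1 1 0
1 0 1

After press 3 at (3,0):
0 1 1
1 0 0
0 1 0
0 1 1

After press 4 at (1,1):
0 0 1
0 1 1
0 0 0
0 1 1

After press 5 at (3,2):
0 0 1
0 1 1
0 0 1
0 0 0

After press 6 at (1,2):
0 0 0
0 0 0
0 0 0
0 0 0

Lights still on: 0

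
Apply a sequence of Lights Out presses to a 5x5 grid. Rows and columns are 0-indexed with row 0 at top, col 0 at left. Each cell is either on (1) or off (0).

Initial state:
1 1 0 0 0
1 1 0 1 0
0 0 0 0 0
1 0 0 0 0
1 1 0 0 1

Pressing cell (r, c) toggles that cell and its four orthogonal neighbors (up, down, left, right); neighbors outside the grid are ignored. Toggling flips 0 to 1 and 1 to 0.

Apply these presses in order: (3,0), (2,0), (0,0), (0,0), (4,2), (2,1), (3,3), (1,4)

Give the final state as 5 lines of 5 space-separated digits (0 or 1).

Answer: 1 1 0 0 1
0 0 0 0 1
1 0 1 1 1
1 0 0 1 1
0 0 1 0 1

Derivation:
After press 1 at (3,0):
1 1 0 0 0
1 1 0 1 0
1 0 0 0 0
0 1 0 0 0
0 1 0 0 1

After press 2 at (2,0):
1 1 0 0 0
0 1 0 1 0
0 1 0 0 0
1 1 0 0 0
0 1 0 0 1

After press 3 at (0,0):
0 0 0 0 0
1 1 0 1 0
0 1 0 0 0
1 1 0 0 0
0 1 0 0 1

After press 4 at (0,0):
1 1 0 0 0
0 1 0 1 0
0 1 0 0 0
1 1 0 0 0
0 1 0 0 1

After press 5 at (4,2):
1 1 0 0 0
0 1 0 1 0
0 1 0 0 0
1 1 1 0 0
0 0 1 1 1

After press 6 at (2,1):
1 1 0 0 0
0 0 0 1 0
1 0 1 0 0
1 0 1 0 0
0 0 1 1 1

After press 7 at (3,3):
1 1 0 0 0
0 0 0 1 0
1 0 1 1 0
1 0 0 1 1
0 0 1 0 1

After press 8 at (1,4):
1 1 0 0 1
0 0 0 0 1
1 0 1 1 1
1 0 0 1 1
0 0 1 0 1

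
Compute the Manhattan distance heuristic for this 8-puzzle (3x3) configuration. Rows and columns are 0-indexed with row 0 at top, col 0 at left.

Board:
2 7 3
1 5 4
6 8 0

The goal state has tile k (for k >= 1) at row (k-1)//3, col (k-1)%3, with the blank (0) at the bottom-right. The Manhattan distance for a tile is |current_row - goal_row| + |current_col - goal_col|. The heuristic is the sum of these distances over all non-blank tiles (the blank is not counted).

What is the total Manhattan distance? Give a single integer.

Tile 2: at (0,0), goal (0,1), distance |0-0|+|0-1| = 1
Tile 7: at (0,1), goal (2,0), distance |0-2|+|1-0| = 3
Tile 3: at (0,2), goal (0,2), distance |0-0|+|2-2| = 0
Tile 1: at (1,0), goal (0,0), distance |1-0|+|0-0| = 1
Tile 5: at (1,1), goal (1,1), distance |1-1|+|1-1| = 0
Tile 4: at (1,2), goal (1,0), distance |1-1|+|2-0| = 2
Tile 6: at (2,0), goal (1,2), distance |2-1|+|0-2| = 3
Tile 8: at (2,1), goal (2,1), distance |2-2|+|1-1| = 0
Sum: 1 + 3 + 0 + 1 + 0 + 2 + 3 + 0 = 10

Answer: 10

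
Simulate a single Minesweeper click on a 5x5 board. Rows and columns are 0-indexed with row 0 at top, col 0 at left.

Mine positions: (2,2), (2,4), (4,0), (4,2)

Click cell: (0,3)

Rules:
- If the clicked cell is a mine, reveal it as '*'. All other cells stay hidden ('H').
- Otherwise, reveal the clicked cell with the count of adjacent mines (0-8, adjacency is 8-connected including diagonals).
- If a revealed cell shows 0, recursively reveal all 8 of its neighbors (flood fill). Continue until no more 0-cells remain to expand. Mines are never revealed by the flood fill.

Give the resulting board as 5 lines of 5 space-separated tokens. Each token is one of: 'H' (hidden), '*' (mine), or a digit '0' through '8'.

0 0 0 0 0
0 1 1 2 1
0 1 H H H
1 3 H H H
H H H H H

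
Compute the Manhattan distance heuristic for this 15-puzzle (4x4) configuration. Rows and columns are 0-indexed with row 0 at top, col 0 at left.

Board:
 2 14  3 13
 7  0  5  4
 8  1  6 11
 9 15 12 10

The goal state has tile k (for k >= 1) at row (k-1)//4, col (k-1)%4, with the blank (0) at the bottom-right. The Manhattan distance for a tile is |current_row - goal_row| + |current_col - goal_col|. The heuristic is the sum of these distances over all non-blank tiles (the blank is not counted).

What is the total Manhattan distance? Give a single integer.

Tile 2: (0,0)->(0,1) = 1
Tile 14: (0,1)->(3,1) = 3
Tile 3: (0,2)->(0,2) = 0
Tile 13: (0,3)->(3,0) = 6
Tile 7: (1,0)->(1,2) = 2
Tile 5: (1,2)->(1,0) = 2
Tile 4: (1,3)->(0,3) = 1
Tile 8: (2,0)->(1,3) = 4
Tile 1: (2,1)->(0,0) = 3
Tile 6: (2,2)->(1,1) = 2
Tile 11: (2,3)->(2,2) = 1
Tile 9: (3,0)->(2,0) = 1
Tile 15: (3,1)->(3,2) = 1
Tile 12: (3,2)->(2,3) = 2
Tile 10: (3,3)->(2,1) = 3
Sum: 1 + 3 + 0 + 6 + 2 + 2 + 1 + 4 + 3 + 2 + 1 + 1 + 1 + 2 + 3 = 32

Answer: 32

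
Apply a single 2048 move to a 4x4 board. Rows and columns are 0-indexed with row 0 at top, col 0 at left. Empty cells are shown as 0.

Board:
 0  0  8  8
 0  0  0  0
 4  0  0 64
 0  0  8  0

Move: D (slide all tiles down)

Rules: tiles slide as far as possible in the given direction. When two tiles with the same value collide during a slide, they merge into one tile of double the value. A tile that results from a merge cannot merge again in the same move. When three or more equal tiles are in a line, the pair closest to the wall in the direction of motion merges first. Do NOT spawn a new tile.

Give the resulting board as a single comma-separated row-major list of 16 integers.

Slide down:
col 0: [0, 0, 4, 0] -> [0, 0, 0, 4]
col 1: [0, 0, 0, 0] -> [0, 0, 0, 0]
col 2: [8, 0, 0, 8] -> [0, 0, 0, 16]
col 3: [8, 0, 64, 0] -> [0, 0, 8, 64]

Answer: 0, 0, 0, 0, 0, 0, 0, 0, 0, 0, 0, 8, 4, 0, 16, 64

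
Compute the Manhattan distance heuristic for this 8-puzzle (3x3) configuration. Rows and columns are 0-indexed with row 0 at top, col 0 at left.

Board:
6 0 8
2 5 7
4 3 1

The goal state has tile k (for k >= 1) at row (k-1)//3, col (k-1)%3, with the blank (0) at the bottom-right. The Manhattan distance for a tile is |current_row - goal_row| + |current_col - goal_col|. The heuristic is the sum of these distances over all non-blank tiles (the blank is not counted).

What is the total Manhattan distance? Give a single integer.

Answer: 19

Derivation:
Tile 6: (0,0)->(1,2) = 3
Tile 8: (0,2)->(2,1) = 3
Tile 2: (1,0)->(0,1) = 2
Tile 5: (1,1)->(1,1) = 0
Tile 7: (1,2)->(2,0) = 3
Tile 4: (2,0)->(1,0) = 1
Tile 3: (2,1)->(0,2) = 3
Tile 1: (2,2)->(0,0) = 4
Sum: 3 + 3 + 2 + 0 + 3 + 1 + 3 + 4 = 19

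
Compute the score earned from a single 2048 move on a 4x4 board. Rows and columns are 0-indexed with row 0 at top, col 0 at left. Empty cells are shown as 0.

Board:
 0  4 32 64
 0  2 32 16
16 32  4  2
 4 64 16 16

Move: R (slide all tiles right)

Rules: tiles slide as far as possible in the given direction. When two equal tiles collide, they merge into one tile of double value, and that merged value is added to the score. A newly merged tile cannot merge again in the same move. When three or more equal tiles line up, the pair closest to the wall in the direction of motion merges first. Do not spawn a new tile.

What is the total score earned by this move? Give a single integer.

Slide right:
row 0: [0, 4, 32, 64] -> [0, 4, 32, 64]  score +0 (running 0)
row 1: [0, 2, 32, 16] -> [0, 2, 32, 16]  score +0 (running 0)
row 2: [16, 32, 4, 2] -> [16, 32, 4, 2]  score +0 (running 0)
row 3: [4, 64, 16, 16] -> [0, 4, 64, 32]  score +32 (running 32)
Board after move:
 0  4 32 64
 0  2 32 16
16 32  4  2
 0  4 64 32

Answer: 32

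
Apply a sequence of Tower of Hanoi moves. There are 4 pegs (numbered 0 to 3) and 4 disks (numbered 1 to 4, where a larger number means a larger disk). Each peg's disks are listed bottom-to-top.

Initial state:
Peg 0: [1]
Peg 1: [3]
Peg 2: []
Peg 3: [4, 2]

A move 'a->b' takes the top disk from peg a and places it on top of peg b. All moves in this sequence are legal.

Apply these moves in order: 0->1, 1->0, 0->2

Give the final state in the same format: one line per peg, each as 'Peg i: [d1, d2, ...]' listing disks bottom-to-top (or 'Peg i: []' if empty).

Answer: Peg 0: []
Peg 1: [3]
Peg 2: [1]
Peg 3: [4, 2]

Derivation:
After move 1 (0->1):
Peg 0: []
Peg 1: [3, 1]
Peg 2: []
Peg 3: [4, 2]

After move 2 (1->0):
Peg 0: [1]
Peg 1: [3]
Peg 2: []
Peg 3: [4, 2]

After move 3 (0->2):
Peg 0: []
Peg 1: [3]
Peg 2: [1]
Peg 3: [4, 2]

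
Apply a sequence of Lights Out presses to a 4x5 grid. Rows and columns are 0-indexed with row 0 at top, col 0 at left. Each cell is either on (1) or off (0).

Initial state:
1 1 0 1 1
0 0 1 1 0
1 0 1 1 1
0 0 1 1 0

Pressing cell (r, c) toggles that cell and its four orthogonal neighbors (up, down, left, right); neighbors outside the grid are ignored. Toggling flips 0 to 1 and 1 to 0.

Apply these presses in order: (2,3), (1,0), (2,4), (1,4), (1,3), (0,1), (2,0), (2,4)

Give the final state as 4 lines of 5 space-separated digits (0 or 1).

After press 1 at (2,3):
1 1 0 1 1
0 0 1 0 0
1 0 0 0 0
0 0 1 0 0

After press 2 at (1,0):
0 1 0 1 1
1 1 1 0 0
0 0 0 0 0
0 0 1 0 0

After press 3 at (2,4):
0 1 0 1 1
1 1 1 0 1
0 0 0 1 1
0 0 1 0 1

After press 4 at (1,4):
0 1 0 1 0
1 1 1 1 0
0 0 0 1 0
0 0 1 0 1

After press 5 at (1,3):
0 1 0 0 0
1 1 0 0 1
0 0 0 0 0
0 0 1 0 1

After press 6 at (0,1):
1 0 1 0 0
1 0 0 0 1
0 0 0 0 0
0 0 1 0 1

After press 7 at (2,0):
1 0 1 0 0
0 0 0 0 1
1 1 0 0 0
1 0 1 0 1

After press 8 at (2,4):
1 0 1 0 0
0 0 0 0 0
1 1 0 1 1
1 0 1 0 0

Answer: 1 0 1 0 0
0 0 0 0 0
1 1 0 1 1
1 0 1 0 0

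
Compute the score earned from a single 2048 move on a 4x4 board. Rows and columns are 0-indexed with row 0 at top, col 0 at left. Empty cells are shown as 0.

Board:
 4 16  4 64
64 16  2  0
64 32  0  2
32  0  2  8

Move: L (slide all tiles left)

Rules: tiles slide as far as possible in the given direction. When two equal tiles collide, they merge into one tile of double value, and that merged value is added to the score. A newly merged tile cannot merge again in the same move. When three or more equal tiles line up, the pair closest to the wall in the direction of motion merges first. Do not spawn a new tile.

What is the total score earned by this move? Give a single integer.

Answer: 0

Derivation:
Slide left:
row 0: [4, 16, 4, 64] -> [4, 16, 4, 64]  score +0 (running 0)
row 1: [64, 16, 2, 0] -> [64, 16, 2, 0]  score +0 (running 0)
row 2: [64, 32, 0, 2] -> [64, 32, 2, 0]  score +0 (running 0)
row 3: [32, 0, 2, 8] -> [32, 2, 8, 0]  score +0 (running 0)
Board after move:
 4 16  4 64
64 16  2  0
64 32  2  0
32  2  8  0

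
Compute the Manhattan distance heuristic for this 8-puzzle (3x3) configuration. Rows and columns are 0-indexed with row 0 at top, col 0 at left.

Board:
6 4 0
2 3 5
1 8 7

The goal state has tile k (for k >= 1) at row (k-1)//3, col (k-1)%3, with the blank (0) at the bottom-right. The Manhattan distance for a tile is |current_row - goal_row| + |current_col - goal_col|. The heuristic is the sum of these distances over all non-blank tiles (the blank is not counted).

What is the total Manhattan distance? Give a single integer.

Answer: 14

Derivation:
Tile 6: at (0,0), goal (1,2), distance |0-1|+|0-2| = 3
Tile 4: at (0,1), goal (1,0), distance |0-1|+|1-0| = 2
Tile 2: at (1,0), goal (0,1), distance |1-0|+|0-1| = 2
Tile 3: at (1,1), goal (0,2), distance |1-0|+|1-2| = 2
Tile 5: at (1,2), goal (1,1), distance |1-1|+|2-1| = 1
Tile 1: at (2,0), goal (0,0), distance |2-0|+|0-0| = 2
Tile 8: at (2,1), goal (2,1), distance |2-2|+|1-1| = 0
Tile 7: at (2,2), goal (2,0), distance |2-2|+|2-0| = 2
Sum: 3 + 2 + 2 + 2 + 1 + 2 + 0 + 2 = 14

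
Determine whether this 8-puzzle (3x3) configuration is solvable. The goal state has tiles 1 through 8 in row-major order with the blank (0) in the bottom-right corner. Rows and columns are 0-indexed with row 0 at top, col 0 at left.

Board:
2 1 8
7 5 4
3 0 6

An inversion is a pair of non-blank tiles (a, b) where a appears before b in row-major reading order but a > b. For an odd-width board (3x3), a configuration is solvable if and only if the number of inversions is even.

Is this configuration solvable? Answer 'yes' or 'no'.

Answer: no

Derivation:
Inversions (pairs i<j in row-major order where tile[i] > tile[j] > 0): 13
13 is odd, so the puzzle is not solvable.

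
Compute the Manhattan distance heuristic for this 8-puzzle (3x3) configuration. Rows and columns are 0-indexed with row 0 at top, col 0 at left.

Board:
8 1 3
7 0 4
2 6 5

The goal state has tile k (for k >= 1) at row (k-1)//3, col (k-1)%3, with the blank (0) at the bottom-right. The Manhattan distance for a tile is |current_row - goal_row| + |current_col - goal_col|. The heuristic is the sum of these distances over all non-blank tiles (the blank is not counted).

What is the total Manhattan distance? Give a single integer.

Tile 8: at (0,0), goal (2,1), distance |0-2|+|0-1| = 3
Tile 1: at (0,1), goal (0,0), distance |0-0|+|1-0| = 1
Tile 3: at (0,2), goal (0,2), distance |0-0|+|2-2| = 0
Tile 7: at (1,0), goal (2,0), distance |1-2|+|0-0| = 1
Tile 4: at (1,2), goal (1,0), distance |1-1|+|2-0| = 2
Tile 2: at (2,0), goal (0,1), distance |2-0|+|0-1| = 3
Tile 6: at (2,1), goal (1,2), distance |2-1|+|1-2| = 2
Tile 5: at (2,2), goal (1,1), distance |2-1|+|2-1| = 2
Sum: 3 + 1 + 0 + 1 + 2 + 3 + 2 + 2 = 14

Answer: 14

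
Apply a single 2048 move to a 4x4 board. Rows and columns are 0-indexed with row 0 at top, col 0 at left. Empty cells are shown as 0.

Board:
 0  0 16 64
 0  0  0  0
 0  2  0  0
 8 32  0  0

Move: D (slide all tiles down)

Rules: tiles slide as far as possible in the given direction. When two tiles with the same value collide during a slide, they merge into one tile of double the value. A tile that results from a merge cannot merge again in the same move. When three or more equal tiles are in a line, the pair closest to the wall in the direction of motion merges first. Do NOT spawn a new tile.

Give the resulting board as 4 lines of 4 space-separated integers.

Answer:  0  0  0  0
 0  0  0  0
 0  2  0  0
 8 32 16 64

Derivation:
Slide down:
col 0: [0, 0, 0, 8] -> [0, 0, 0, 8]
col 1: [0, 0, 2, 32] -> [0, 0, 2, 32]
col 2: [16, 0, 0, 0] -> [0, 0, 0, 16]
col 3: [64, 0, 0, 0] -> [0, 0, 0, 64]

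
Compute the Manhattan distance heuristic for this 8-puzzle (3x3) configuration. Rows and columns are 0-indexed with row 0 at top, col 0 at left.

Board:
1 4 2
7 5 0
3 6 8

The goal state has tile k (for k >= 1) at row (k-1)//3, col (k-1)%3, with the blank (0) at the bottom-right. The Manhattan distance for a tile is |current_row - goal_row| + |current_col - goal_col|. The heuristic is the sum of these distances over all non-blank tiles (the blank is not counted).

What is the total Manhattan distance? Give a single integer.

Tile 1: (0,0)->(0,0) = 0
Tile 4: (0,1)->(1,0) = 2
Tile 2: (0,2)->(0,1) = 1
Tile 7: (1,0)->(2,0) = 1
Tile 5: (1,1)->(1,1) = 0
Tile 3: (2,0)->(0,2) = 4
Tile 6: (2,1)->(1,2) = 2
Tile 8: (2,2)->(2,1) = 1
Sum: 0 + 2 + 1 + 1 + 0 + 4 + 2 + 1 = 11

Answer: 11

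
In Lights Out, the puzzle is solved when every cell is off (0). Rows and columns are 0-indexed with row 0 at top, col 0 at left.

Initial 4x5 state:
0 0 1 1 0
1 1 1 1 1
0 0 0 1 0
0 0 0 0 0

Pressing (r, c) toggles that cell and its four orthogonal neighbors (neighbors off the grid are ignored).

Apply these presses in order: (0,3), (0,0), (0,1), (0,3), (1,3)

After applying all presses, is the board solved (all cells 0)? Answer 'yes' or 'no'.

Answer: yes

Derivation:
After press 1 at (0,3):
0 0 0 0 1
1 1 1 0 1
0 0 0 1 0
0 0 0 0 0

After press 2 at (0,0):
1 1 0 0 1
0 1 1 0 1
0 0 0 1 0
0 0 0 0 0

After press 3 at (0,1):
0 0 1 0 1
0 0 1 0 1
0 0 0 1 0
0 0 0 0 0

After press 4 at (0,3):
0 0 0 1 0
0 0 1 1 1
0 0 0 1 0
0 0 0 0 0

After press 5 at (1,3):
0 0 0 0 0
0 0 0 0 0
0 0 0 0 0
0 0 0 0 0

Lights still on: 0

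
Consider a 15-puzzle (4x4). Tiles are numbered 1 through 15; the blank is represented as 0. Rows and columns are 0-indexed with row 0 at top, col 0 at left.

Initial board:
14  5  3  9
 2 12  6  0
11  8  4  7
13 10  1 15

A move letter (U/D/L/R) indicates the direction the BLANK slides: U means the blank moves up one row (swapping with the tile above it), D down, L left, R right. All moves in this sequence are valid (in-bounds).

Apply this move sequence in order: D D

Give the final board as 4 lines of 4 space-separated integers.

After move 1 (D):
14  5  3  9
 2 12  6  7
11  8  4  0
13 10  1 15

After move 2 (D):
14  5  3  9
 2 12  6  7
11  8  4 15
13 10  1  0

Answer: 14  5  3  9
 2 12  6  7
11  8  4 15
13 10  1  0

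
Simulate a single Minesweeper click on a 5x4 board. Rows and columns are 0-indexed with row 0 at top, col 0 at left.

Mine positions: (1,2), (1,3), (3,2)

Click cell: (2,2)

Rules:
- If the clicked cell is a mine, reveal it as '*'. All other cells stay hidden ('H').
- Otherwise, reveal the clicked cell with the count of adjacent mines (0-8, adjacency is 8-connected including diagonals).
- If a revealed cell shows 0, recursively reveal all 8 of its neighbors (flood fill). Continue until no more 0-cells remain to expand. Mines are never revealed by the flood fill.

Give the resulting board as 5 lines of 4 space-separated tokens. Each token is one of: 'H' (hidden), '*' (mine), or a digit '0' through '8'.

H H H H
H H H H
H H 3 H
H H H H
H H H H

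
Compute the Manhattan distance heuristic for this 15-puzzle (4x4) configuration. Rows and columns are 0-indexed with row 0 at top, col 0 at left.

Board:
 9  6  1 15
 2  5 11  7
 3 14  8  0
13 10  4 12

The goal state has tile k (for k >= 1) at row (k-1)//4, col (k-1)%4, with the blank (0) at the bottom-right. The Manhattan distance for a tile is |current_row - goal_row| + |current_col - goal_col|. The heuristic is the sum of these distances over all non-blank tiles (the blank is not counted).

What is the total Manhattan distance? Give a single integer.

Answer: 27

Derivation:
Tile 9: at (0,0), goal (2,0), distance |0-2|+|0-0| = 2
Tile 6: at (0,1), goal (1,1), distance |0-1|+|1-1| = 1
Tile 1: at (0,2), goal (0,0), distance |0-0|+|2-0| = 2
Tile 15: at (0,3), goal (3,2), distance |0-3|+|3-2| = 4
Tile 2: at (1,0), goal (0,1), distance |1-0|+|0-1| = 2
Tile 5: at (1,1), goal (1,0), distance |1-1|+|1-0| = 1
Tile 11: at (1,2), goal (2,2), distance |1-2|+|2-2| = 1
Tile 7: at (1,3), goal (1,2), distance |1-1|+|3-2| = 1
Tile 3: at (2,0), goal (0,2), distance |2-0|+|0-2| = 4
Tile 14: at (2,1), goal (3,1), distance |2-3|+|1-1| = 1
Tile 8: at (2,2), goal (1,3), distance |2-1|+|2-3| = 2
Tile 13: at (3,0), goal (3,0), distance |3-3|+|0-0| = 0
Tile 10: at (3,1), goal (2,1), distance |3-2|+|1-1| = 1
Tile 4: at (3,2), goal (0,3), distance |3-0|+|2-3| = 4
Tile 12: at (3,3), goal (2,3), distance |3-2|+|3-3| = 1
Sum: 2 + 1 + 2 + 4 + 2 + 1 + 1 + 1 + 4 + 1 + 2 + 0 + 1 + 4 + 1 = 27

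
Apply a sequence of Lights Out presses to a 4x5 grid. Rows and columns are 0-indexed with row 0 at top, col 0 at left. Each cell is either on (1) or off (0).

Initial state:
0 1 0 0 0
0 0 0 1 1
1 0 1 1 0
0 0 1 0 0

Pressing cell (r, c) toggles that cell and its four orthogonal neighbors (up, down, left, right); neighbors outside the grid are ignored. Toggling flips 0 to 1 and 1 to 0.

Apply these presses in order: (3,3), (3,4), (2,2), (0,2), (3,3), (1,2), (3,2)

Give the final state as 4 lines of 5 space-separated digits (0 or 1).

After press 1 at (3,3):
0 1 0 0 0
0 0 0 1 1
1 0 1 0 0
0 0 0 1 1

After press 2 at (3,4):
0 1 0 0 0
0 0 0 1 1
1 0 1 0 1
0 0 0 0 0

After press 3 at (2,2):
0 1 0 0 0
0 0 1 1 1
1 1 0 1 1
0 0 1 0 0

After press 4 at (0,2):
0 0 1 1 0
0 0 0 1 1
1 1 0 1 1
0 0 1 0 0

After press 5 at (3,3):
0 0 1 1 0
0 0 0 1 1
1 1 0 0 1
0 0 0 1 1

After press 6 at (1,2):
0 0 0 1 0
0 1 1 0 1
1 1 1 0 1
0 0 0 1 1

After press 7 at (3,2):
0 0 0 1 0
0 1 1 0 1
1 1 0 0 1
0 1 1 0 1

Answer: 0 0 0 1 0
0 1 1 0 1
1 1 0 0 1
0 1 1 0 1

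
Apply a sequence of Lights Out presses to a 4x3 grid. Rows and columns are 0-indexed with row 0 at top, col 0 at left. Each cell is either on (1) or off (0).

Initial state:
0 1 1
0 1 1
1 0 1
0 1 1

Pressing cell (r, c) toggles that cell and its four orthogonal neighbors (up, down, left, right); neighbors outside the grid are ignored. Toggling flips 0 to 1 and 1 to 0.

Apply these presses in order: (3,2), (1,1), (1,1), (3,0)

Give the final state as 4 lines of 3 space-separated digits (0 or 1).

After press 1 at (3,2):
0 1 1
0 1 1
1 0 0
0 0 0

After press 2 at (1,1):
0 0 1
1 0 0
1 1 0
0 0 0

After press 3 at (1,1):
0 1 1
0 1 1
1 0 0
0 0 0

After press 4 at (3,0):
0 1 1
0 1 1
0 0 0
1 1 0

Answer: 0 1 1
0 1 1
0 0 0
1 1 0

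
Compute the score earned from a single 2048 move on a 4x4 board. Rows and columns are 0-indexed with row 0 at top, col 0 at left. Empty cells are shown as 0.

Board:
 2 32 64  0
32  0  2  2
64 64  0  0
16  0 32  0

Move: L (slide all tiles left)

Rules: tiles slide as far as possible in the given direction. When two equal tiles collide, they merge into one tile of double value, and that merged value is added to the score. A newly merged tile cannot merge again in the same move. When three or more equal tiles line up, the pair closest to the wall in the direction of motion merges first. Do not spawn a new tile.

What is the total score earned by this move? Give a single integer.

Slide left:
row 0: [2, 32, 64, 0] -> [2, 32, 64, 0]  score +0 (running 0)
row 1: [32, 0, 2, 2] -> [32, 4, 0, 0]  score +4 (running 4)
row 2: [64, 64, 0, 0] -> [128, 0, 0, 0]  score +128 (running 132)
row 3: [16, 0, 32, 0] -> [16, 32, 0, 0]  score +0 (running 132)
Board after move:
  2  32  64   0
 32   4   0   0
128   0   0   0
 16  32   0   0

Answer: 132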